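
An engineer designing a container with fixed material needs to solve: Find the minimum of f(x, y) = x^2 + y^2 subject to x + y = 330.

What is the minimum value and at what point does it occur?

Substitute y = 330 - x into f(x,y) = x^2 + y^2:
g(x) = x^2 + (330 - x)^2 = 2x^2 - 660x + 108900
g'(x) = 4x - 660 = 0  =>  x = 165
y = 330 - 165 = 165
Minimum value = 165^2 + 165^2 = 54450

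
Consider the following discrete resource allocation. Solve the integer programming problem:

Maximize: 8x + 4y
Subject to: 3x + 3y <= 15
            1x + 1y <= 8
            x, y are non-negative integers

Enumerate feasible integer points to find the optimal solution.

Constraint 1: 3x + 3y <= 15
Constraint 2: 1x + 1y <= 8
Feasible x range (need y >= 0): 0 <= x <= min(15/3, 8/1) => x in {0, ..., 5}.
Enumerate feasible integer points row by row (the coefficient of y is 4 > 0, so for each x the largest feasible y gives the best value):
  x = 0: y <= min((15 - 3*0)/3, (8 - 1*0)/1) => y in {0, ..., 5}; best 8*0 + 4*5 = 20
  x = 1: y <= min((15 - 3*1)/3, (8 - 1*1)/1) => y in {0, ..., 4}; best 8*1 + 4*4 = 24
  x = 2: y <= min((15 - 3*2)/3, (8 - 1*2)/1) => y in {0, ..., 3}; best 8*2 + 4*3 = 28
  x = 3: y <= min((15 - 3*3)/3, (8 - 1*3)/1) => y in {0, ..., 2}; best 8*3 + 4*2 = 32
  x = 4: y <= min((15 - 3*4)/3, (8 - 1*4)/1) => y in {0, ..., 1}; best 8*4 + 4*1 = 36
  x = 5: y <= min((15 - 3*5)/3, (8 - 1*5)/1) => y in {0}; best 8*5 + 4*0 = 40
The maximum 8x + 4y = 40 is achieved at x = 5, y = 0.
Check: 3*5 + 3*0 = 15 <= 15 and 1*5 + 1*0 = 5 <= 8.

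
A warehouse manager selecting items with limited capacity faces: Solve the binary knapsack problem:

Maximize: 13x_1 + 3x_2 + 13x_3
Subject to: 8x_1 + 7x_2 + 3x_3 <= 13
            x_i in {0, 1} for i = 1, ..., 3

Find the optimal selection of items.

Items: item 1 (v=13, w=8), item 2 (v=3, w=7), item 3 (v=13, w=3)
Capacity: 13
Checking all 8 subsets (w = total weight, v = total value):
  {}: w = 0, v = 0
  {1}: w = 8, v = 13
  {2}: w = 7, v = 3
  {3}: w = 3, v = 13
  {1, 2}: w = 15 > 13, infeasible
  {1, 3}: w = 11, v = 26
  {2, 3}: w = 10, v = 16
  {1, 2, 3}: w = 18 > 13, infeasible
Best feasible subset: items [1, 3]
Total weight: 11 <= 13, total value: 26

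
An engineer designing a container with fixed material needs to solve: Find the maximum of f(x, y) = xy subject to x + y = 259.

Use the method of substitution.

Substitute y = 259 - x into f(x,y) = xy:
g(x) = x(259 - x) = 259x - x^2
g'(x) = 259 - 2x = 0  =>  x = 259/2
y = 259 - 259/2 = 259/2
Maximum value = (259/2) * (259/2) = 67081/4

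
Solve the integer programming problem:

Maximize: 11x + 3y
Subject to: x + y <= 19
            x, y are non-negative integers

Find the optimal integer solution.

Objective: 11x + 3y, constraint: x + y <= 19
Coefficient of x is 11 >= coefficient of y is 3, so allocate the entire budget to x.
Optimal: x = 19, y = 0, value = 209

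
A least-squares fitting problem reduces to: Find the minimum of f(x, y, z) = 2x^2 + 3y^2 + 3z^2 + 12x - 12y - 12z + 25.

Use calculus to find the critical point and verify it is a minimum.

f(x,y,z) = 2x^2 + 3y^2 + 3z^2 + 12x - 12y - 12z + 25
df/dx = 4x + (12) = 0 => x = -3
df/dy = 6y + (-12) = 0 => y = 2
df/dz = 6z + (-12) = 0 => z = 2
f(-3,2,2) = 2*(-3)^2 + 3*(2)^2 + 3*(2)^2 + 12*(-3) + -12*(2) + -12*(2) + 25 = -17
Hessian is diagonal with entries 4, 6, 6 > 0, confirmed minimum.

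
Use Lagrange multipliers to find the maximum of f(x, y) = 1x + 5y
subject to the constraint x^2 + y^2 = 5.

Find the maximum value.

Set up Lagrange conditions: grad f = lambda * grad g
  1 = 2*lambda*x
  5 = 2*lambda*y
From these: x/y = 1/5, so x = 1t, y = 5t for some t.
Substitute into constraint: (1t)^2 + (5t)^2 = 5
  t^2 * 26 = 5
  t = sqrt(5/26)
Maximum = 1*x + 5*y = (1^2 + 5^2)*t = 26 * sqrt(5/26) = sqrt(130)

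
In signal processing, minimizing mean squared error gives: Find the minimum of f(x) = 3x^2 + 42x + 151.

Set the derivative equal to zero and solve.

f(x) = 3x^2 + 42x + 151
f'(x) = 6x + (42) = 0
x = -42/6 = -7
f(-7) = 4
Since f''(x) = 6 > 0, this is a minimum.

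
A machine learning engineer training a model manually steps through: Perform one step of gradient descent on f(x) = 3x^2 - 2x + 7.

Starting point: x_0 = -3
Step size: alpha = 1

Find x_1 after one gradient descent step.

f(x) = 3x^2 - 2x + 7
f'(x) = 6x - 2
f'(-3) = 6*-3 + (-2) = -20
x_1 = x_0 - alpha * f'(x_0) = -3 - 1 * -20 = 17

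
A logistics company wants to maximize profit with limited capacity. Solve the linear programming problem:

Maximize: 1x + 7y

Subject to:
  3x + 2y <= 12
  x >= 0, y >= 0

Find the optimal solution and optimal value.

The feasible region has vertices at [(0, 0), (4, 0), (0, 6)].
Checking objective 1x + 7y at each vertex:
  (0, 0): 1*0 + 7*0 = 0
  (4, 0): 1*4 + 7*0 = 4
  (0, 6): 1*0 + 7*6 = 42
Maximum is 42 at (0, 6).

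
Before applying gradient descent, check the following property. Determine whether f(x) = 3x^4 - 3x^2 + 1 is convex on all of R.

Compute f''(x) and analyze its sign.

f(x) = 3x^4 - 3x^2 + 1
f'(x) = 12x^3 + -6x
f''(x) = 36x^2 + -6
f''(0) = -6 < 0, so not convex near x = 0
Therefore, f is not globally convex on R.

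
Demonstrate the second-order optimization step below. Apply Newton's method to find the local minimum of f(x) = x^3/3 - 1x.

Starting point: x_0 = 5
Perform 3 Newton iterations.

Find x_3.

f(x) = x^3/3 - 1x
f'(x) = x^2 - 1, f''(x) = 2x
Newton update: x_{n+1} = x_n - (x_n^2 - 1)/(2*x_n)
Step 1: x_0 = 5, f'=24, f''=10, x_1 = 13/5
Step 2: x_1 = 13/5, f'=144/25, f''=26/5, x_2 = 97/65
Step 3: x_2 = 97/65, f'=5184/4225, f''=194/65, x_3 = 6817/6305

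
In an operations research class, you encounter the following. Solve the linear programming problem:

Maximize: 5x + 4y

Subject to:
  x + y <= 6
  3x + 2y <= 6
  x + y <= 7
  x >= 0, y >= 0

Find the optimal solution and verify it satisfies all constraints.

Feasible vertices: (0, 0), (0, 3), (2, 0)
Objective 5x + 4y at each vertex:
  (0, 0): 0
  (0, 3): 12
  (2, 0): 10
Maximum is 12 at (0, 3).
Verify constraints at (x, y) = (0, 3):
  1*0 + 1*3 = 3 <= 6
  3*0 + 2*3 = 6 <= 6 (active)
  1*0 + 1*3 = 3 <= 7
  x = 0 >= 0, y = 3 >= 0. All constraints satisfied.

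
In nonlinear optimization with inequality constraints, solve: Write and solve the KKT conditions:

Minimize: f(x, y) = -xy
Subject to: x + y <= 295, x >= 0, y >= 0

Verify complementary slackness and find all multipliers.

Problem: min -xy s.t. x + y <= 295 (multiplier lambda), x >= 0 (mu_x), y >= 0 (mu_y)
KKT stationarity: -y + lambda - mu_x = 0, -x + lambda - mu_y = 0, with lambda, mu_x, mu_y >= 0
Complementary slackness: lambda*(x + y - 295) = 0, mu_x*x = 0, mu_y*y = 0
If lambda = 0: y = -mu_x <= 0 and x = -mu_y <= 0 force x = y = 0 with f = 0; but x = y = 295/2 is feasible with f = -87025/4 < 0, so this is not the minimum. Hence lambda > 0 and x + y = 295.
Try x > 0, y > 0 (so mu_x = mu_y = 0): y = lambda, x = lambda => x = y = lambda
x + y = 295 => 2*lambda = 295 => lambda = 295/2
x* = y* = 295/2 > 0, consistent with mu_x = mu_y = 0.
(Any feasible point with x = 0 or y = 0 has f = 0 > -87025/4, so the minimum is not on those boundaries.)
min(-xy) = -87025/4 (i.e. max xy = 87025/4)
Multipliers: lambda = 295/2, mu_x = 0, mu_y = 0
Complementary slackness: lambda*(x + y - 295) = 295/2*(295/2 + 295/2 - 295) = 0, mu_x*x = 0*295/2 = 0, mu_y*y = 0*295/2 = 0. Satisfied.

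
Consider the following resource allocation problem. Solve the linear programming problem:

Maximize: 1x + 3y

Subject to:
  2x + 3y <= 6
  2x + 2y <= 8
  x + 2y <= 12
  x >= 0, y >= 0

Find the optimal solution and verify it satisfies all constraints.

Feasible vertices: (0, 0), (0, 2), (3, 0)
Objective 1x + 3y at each vertex:
  (0, 0): 0
  (0, 2): 6
  (3, 0): 3
Maximum is 6 at (0, 2).
Verify constraints at (x, y) = (0, 2):
  2*0 + 3*2 = 6 <= 6 (active)
  2*0 + 2*2 = 4 <= 8
  1*0 + 2*2 = 4 <= 12
  x = 0 >= 0, y = 2 >= 0. All constraints satisfied.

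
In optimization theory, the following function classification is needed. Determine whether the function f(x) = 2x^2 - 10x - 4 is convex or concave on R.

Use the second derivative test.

f(x) = 2x^2 - 10x - 4
f'(x) = 4x - 10
f''(x) = 4
Since f''(x) = 4 > 0 for all x, f is convex on R.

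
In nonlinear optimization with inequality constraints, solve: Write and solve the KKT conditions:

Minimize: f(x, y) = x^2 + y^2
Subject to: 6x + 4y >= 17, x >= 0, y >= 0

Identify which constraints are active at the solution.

KKT conditions for min x^2 + y^2 s.t. 6x + 4y >= 17, x >= 0, y >= 0:
Stationarity: 2x = mu*6 + mu_x, 2y = mu*4 + mu_y, with mu, mu_x, mu_y >= 0
Complementary slackness: mu*(6x + 4y - 17) = 0, mu_x*x = 0, mu_y*y = 0
(0, 0) is infeasible (6*0 + 4*0 < 17), so if mu = 0 stationarity would force x = mu_x/2 >= 0, y = mu_y/2 >= 0 with mu_x*x = mu_y*y = 0, i.e. x = y = 0: contradiction. Hence mu > 0 and 6x + 4y = 17 is active.
Try x > 0, y > 0 (so mu_x = mu_y = 0): x = 6*mu/2, y = 4*mu/2
Substitute: 6*(6*mu/2) + 4*(4*mu/2) = 17
  mu*52/2 = 17 => mu = 17/26
x* = 51/26 > 0, y* = 17/13 > 0, consistent with mu_x = mu_y = 0.
f is convex and the constraints are linear, so this KKT point is the global minimum.
f* = 289/52
Active constraints: 6x + 4y >= 17 (holds with equality, mu = 17/26 > 0); x >= 0 and y >= 0 are inactive (mu_x = mu_y = 0).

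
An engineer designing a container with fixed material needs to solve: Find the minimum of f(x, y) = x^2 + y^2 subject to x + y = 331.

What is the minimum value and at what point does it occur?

Substitute y = 331 - x into f(x,y) = x^2 + y^2:
g(x) = x^2 + (331 - x)^2 = 2x^2 - 662x + 109561
g'(x) = 4x - 662 = 0  =>  x = 331/2
y = 331 - 331/2 = 331/2
Minimum value = (331/2)^2 + (331/2)^2 = 109561/2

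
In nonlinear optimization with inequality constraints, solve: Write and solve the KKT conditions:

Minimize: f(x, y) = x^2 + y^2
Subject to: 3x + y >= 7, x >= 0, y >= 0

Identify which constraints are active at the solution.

KKT conditions for min x^2 + y^2 s.t. 3x + 1y >= 7, x >= 0, y >= 0:
Stationarity: 2x = mu*3 + mu_x, 2y = mu*1 + mu_y, with mu, mu_x, mu_y >= 0
Complementary slackness: mu*(3x + y - 7) = 0, mu_x*x = 0, mu_y*y = 0
(0, 0) is infeasible (3*0 + 1*0 < 7), so if mu = 0 stationarity would force x = mu_x/2 >= 0, y = mu_y/2 >= 0 with mu_x*x = mu_y*y = 0, i.e. x = y = 0: contradiction. Hence mu > 0 and 3x + y = 7 is active.
Try x > 0, y > 0 (so mu_x = mu_y = 0): x = 3*mu/2, y = 1*mu/2
Substitute: 3*(3*mu/2) + 1*(1*mu/2) = 7
  mu*10/2 = 7 => mu = 7/5
x* = 21/10 > 0, y* = 7/10 > 0, consistent with mu_x = mu_y = 0.
f is convex and the constraints are linear, so this KKT point is the global minimum.
f* = 49/10
Active constraints: 3x + y >= 7 (holds with equality, mu = 7/5 > 0); x >= 0 and y >= 0 are inactive (mu_x = mu_y = 0).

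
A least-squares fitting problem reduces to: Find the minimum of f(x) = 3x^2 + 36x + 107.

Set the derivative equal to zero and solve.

f(x) = 3x^2 + 36x + 107
f'(x) = 6x + (36) = 0
x = -36/6 = -6
f(-6) = -1
Since f''(x) = 6 > 0, this is a minimum.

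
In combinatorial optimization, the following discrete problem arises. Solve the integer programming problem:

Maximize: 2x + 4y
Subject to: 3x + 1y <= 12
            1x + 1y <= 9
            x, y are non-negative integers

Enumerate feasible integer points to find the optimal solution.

Constraint 1: 3x + 1y <= 12
Constraint 2: 1x + 1y <= 9
Feasible x range (need y >= 0): 0 <= x <= min(12/3, 9/1) => x in {0, ..., 4}.
Enumerate feasible integer points row by row (the coefficient of y is 4 > 0, so for each x the largest feasible y gives the best value):
  x = 0: y <= min((12 - 3*0)/1, (9 - 1*0)/1) => y in {0, ..., 9}; best 2*0 + 4*9 = 36
  x = 1: y <= min((12 - 3*1)/1, (9 - 1*1)/1) => y in {0, ..., 8}; best 2*1 + 4*8 = 34
  x = 2: y <= min((12 - 3*2)/1, (9 - 1*2)/1) => y in {0, ..., 6}; best 2*2 + 4*6 = 28
  x = 3: y <= min((12 - 3*3)/1, (9 - 1*3)/1) => y in {0, ..., 3}; best 2*3 + 4*3 = 18
  x = 4: y <= min((12 - 3*4)/1, (9 - 1*4)/1) => y in {0}; best 2*4 + 4*0 = 8
The maximum 2x + 4y = 36 is achieved at x = 0, y = 9.
Check: 3*0 + 1*9 = 9 <= 12 and 1*0 + 1*9 = 9 <= 9.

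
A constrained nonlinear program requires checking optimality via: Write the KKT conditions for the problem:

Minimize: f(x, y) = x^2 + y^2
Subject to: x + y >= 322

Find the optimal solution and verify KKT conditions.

KKT conditions for min x^2 + y^2 s.t. x + y >= 322:
Stationarity: 2x = mu, 2y = mu
So x = y = mu/2.
Complementary slackness: mu*(x + y - 322) = 0
Primal feasibility: x + y >= 322; dual feasibility: mu >= 0
If mu = 0 then x = y = 0, but 0 + 0 < 322 is infeasible, so the constraint is active.
Constraint active: x + y = 2*(mu/2) = 322 => mu = 322
x = y = 161, f = 51842
Verify: stationarity 2*161 = 322 = mu; primal 161 + 161 = 322 >= 322; dual mu = 322 >= 0; complementary slackness 322*(322 - 322) = 0. All KKT conditions hold.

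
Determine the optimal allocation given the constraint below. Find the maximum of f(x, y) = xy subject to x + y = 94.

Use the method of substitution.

Substitute y = 94 - x into f(x,y) = xy:
g(x) = x(94 - x) = 94x - x^2
g'(x) = 94 - 2x = 0  =>  x = 47
y = 94 - 47 = 47
Maximum value = 47 * 47 = 2209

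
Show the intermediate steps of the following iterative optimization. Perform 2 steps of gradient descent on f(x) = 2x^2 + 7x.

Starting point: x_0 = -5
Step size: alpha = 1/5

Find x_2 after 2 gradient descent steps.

f(x) = 2x^2 + 7x, f'(x) = 4x + (7)
Step 1: f'(-5) = -13, x_1 = -5 - 1/5 * -13 = -12/5
Step 2: f'(-12/5) = -13/5, x_2 = -12/5 - 1/5 * -13/5 = -47/25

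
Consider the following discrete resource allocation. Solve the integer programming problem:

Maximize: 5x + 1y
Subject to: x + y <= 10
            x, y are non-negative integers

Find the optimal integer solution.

Objective: 5x + 1y, constraint: x + y <= 10
Coefficient of x is 5 >= coefficient of y is 1, so allocate the entire budget to x.
Optimal: x = 10, y = 0, value = 50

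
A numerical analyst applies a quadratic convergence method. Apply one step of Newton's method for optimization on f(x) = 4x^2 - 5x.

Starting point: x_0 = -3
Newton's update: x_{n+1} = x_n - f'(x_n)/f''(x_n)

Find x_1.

f(x) = 4x^2 - 5x
f'(x) = 8x + (-5), f''(x) = 8
Newton step: x_1 = x_0 - f'(x_0)/f''(x_0)
f'(-3) = -29
x_1 = -3 - -29/8 = 5/8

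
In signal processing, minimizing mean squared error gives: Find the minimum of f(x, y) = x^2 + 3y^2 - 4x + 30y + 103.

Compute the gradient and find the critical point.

f(x,y) = x^2 + 3y^2 - 4x + 30y + 103
df/dx = 2x + (-4) = 0  =>  x = 2
df/dy = 6y + (30) = 0  =>  y = -5
f(2, -5) = 1*(2)^2 + 3*(-5)^2 + -4*(2) + 30*(-5) + 103 = 24
Hessian is diagonal with entries 2, 6 > 0, so this is a minimum.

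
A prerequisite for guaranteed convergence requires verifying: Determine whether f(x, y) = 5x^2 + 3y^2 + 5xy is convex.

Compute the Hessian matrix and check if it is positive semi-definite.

f(x,y) = 5x^2 + 3y^2 + 5xy
Hessian H = [[10, 5], [5, 6]]
trace(H) = 16, det(H) = 35
Eigenvalues: (16 +/- sqrt(116)) / 2 = 13.39, 2.615
Since both eigenvalues > 0, f is convex.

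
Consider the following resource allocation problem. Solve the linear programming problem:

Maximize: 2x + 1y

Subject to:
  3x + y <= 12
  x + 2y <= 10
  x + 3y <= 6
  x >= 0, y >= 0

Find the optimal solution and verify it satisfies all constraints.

Feasible vertices: (0, 0), (0, 2), (15/4, 3/4), (4, 0)
Objective 2x + 1y at each vertex:
  (0, 0): 0
  (0, 2): 2
  (15/4, 3/4): 33/4
  (4, 0): 8
Maximum is 33/4 at (15/4, 3/4).
Verify constraints at (x, y) = (15/4, 3/4):
  3*(15/4) + 1*(3/4) = 12 <= 12 (active)
  1*(15/4) + 2*(3/4) = 21/4 <= 10
  1*(15/4) + 3*(3/4) = 6 <= 6 (active)
  x = 15/4 >= 0, y = 3/4 >= 0. All constraints satisfied.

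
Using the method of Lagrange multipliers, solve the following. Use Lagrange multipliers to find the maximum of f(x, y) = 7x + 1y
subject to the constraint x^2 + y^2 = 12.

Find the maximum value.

Set up Lagrange conditions: grad f = lambda * grad g
  7 = 2*lambda*x
  1 = 2*lambda*y
From these: x/y = 7/1, so x = 7t, y = 1t for some t.
Substitute into constraint: (7t)^2 + (1t)^2 = 12
  t^2 * 50 = 12
  t = sqrt(12/50)
Maximum = 7*x + 1*y = (7^2 + 1^2)*t = 50 * sqrt(12/50) = sqrt(600)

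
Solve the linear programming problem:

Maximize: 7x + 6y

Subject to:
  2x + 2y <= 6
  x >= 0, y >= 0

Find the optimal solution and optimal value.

The feasible region has vertices at [(0, 0), (3, 0), (0, 3)].
Checking objective 7x + 6y at each vertex:
  (0, 0): 7*0 + 6*0 = 0
  (3, 0): 7*3 + 6*0 = 21
  (0, 3): 7*0 + 6*3 = 18
Maximum is 21 at (3, 0).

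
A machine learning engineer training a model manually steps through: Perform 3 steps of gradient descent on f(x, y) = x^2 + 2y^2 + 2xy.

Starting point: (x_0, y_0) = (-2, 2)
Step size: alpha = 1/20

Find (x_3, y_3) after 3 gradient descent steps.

f(x,y) = x^2 + 2y^2 + 2xy
grad_x = 2x + 2y, grad_y = 4y + 2x
Step 1: grad = (0, 4), (-2, 9/5)
Step 2: grad = (-2/5, 16/5), (-99/50, 41/25)
Step 3: grad = (-17/25, 13/5), (-973/500, 151/100)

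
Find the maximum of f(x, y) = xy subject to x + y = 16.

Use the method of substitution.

Substitute y = 16 - x into f(x,y) = xy:
g(x) = x(16 - x) = 16x - x^2
g'(x) = 16 - 2x = 0  =>  x = 8
y = 16 - 8 = 8
Maximum value = 8 * 8 = 64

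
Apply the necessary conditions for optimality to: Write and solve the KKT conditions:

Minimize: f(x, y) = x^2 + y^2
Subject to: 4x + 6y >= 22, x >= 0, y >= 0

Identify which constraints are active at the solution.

KKT conditions for min x^2 + y^2 s.t. 4x + 6y >= 22, x >= 0, y >= 0:
Stationarity: 2x = mu*4 + mu_x, 2y = mu*6 + mu_y, with mu, mu_x, mu_y >= 0
Complementary slackness: mu*(4x + 6y - 22) = 0, mu_x*x = 0, mu_y*y = 0
(0, 0) is infeasible (4*0 + 6*0 < 22), so if mu = 0 stationarity would force x = mu_x/2 >= 0, y = mu_y/2 >= 0 with mu_x*x = mu_y*y = 0, i.e. x = y = 0: contradiction. Hence mu > 0 and 4x + 6y = 22 is active.
Try x > 0, y > 0 (so mu_x = mu_y = 0): x = 4*mu/2, y = 6*mu/2
Substitute: 4*(4*mu/2) + 6*(6*mu/2) = 22
  mu*52/2 = 22 => mu = 11/13
x* = 22/13 > 0, y* = 33/13 > 0, consistent with mu_x = mu_y = 0.
f is convex and the constraints are linear, so this KKT point is the global minimum.
f* = 121/13
Active constraints: 4x + 6y >= 22 (holds with equality, mu = 11/13 > 0); x >= 0 and y >= 0 are inactive (mu_x = mu_y = 0).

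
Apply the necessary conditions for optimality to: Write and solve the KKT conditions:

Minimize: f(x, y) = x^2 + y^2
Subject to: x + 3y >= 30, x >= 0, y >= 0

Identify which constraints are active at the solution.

KKT conditions for min x^2 + y^2 s.t. 1x + 3y >= 30, x >= 0, y >= 0:
Stationarity: 2x = mu*1 + mu_x, 2y = mu*3 + mu_y, with mu, mu_x, mu_y >= 0
Complementary slackness: mu*(x + 3y - 30) = 0, mu_x*x = 0, mu_y*y = 0
(0, 0) is infeasible (1*0 + 3*0 < 30), so if mu = 0 stationarity would force x = mu_x/2 >= 0, y = mu_y/2 >= 0 with mu_x*x = mu_y*y = 0, i.e. x = y = 0: contradiction. Hence mu > 0 and x + 3y = 30 is active.
Try x > 0, y > 0 (so mu_x = mu_y = 0): x = 1*mu/2, y = 3*mu/2
Substitute: 1*(1*mu/2) + 3*(3*mu/2) = 30
  mu*10/2 = 30 => mu = 6
x* = 3 > 0, y* = 9 > 0, consistent with mu_x = mu_y = 0.
f is convex and the constraints are linear, so this KKT point is the global minimum.
f* = 90
Active constraints: x + 3y >= 30 (holds with equality, mu = 6 > 0); x >= 0 and y >= 0 are inactive (mu_x = mu_y = 0).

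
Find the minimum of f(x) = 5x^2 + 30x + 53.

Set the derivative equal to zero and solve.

f(x) = 5x^2 + 30x + 53
f'(x) = 10x + (30) = 0
x = -30/10 = -3
f(-3) = 8
Since f''(x) = 10 > 0, this is a minimum.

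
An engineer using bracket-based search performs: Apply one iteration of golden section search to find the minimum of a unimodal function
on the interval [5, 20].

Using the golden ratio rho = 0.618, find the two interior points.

Golden section search on [5, 20].
Golden ratio rho = 0.618 (approx).
Interior points:
  x_1 = 5 + (1-0.618)*15 = 10.7300
  x_2 = 5 + 0.618*15 = 14.2700
Compare f(x_1) and f(x_2) to determine which subinterval to keep.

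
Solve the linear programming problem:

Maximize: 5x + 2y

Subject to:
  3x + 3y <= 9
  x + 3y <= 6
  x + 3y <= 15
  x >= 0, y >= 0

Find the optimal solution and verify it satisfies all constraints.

Feasible vertices: (0, 0), (0, 2), (3/2, 3/2), (3, 0)
Objective 5x + 2y at each vertex:
  (0, 0): 0
  (0, 2): 4
  (3/2, 3/2): 21/2
  (3, 0): 15
Maximum is 15 at (3, 0).
Verify constraints at (x, y) = (3, 0):
  3*3 + 3*0 = 9 <= 9 (active)
  1*3 + 3*0 = 3 <= 6
  1*3 + 3*0 = 3 <= 15
  x = 3 >= 0, y = 0 >= 0. All constraints satisfied.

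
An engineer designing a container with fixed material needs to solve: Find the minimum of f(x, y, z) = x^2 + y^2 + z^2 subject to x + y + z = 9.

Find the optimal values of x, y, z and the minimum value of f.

Using Lagrange multipliers on f = x^2 + y^2 + z^2 with constraint x + y + z = 9:
Conditions: 2*1*x = lambda, 2*1*y = lambda, 2*1*z = lambda
So x = lambda/2, y = lambda/2, z = lambda/2
Substituting into constraint: lambda * (3/2) = 9
lambda = 6
x = 3, y = 3, z = 3
Minimum value = 27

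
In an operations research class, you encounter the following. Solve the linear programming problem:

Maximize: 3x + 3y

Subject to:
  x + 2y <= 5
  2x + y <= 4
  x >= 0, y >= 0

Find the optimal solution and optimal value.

Feasible vertices: (0, 0), (0, 5/2), (1, 2), (2, 0)
Objective 3x + 3y at each:
  (0, 0): 0
  (0, 5/2): 15/2
  (1, 2): 9
  (2, 0): 6
Maximum is 9 at (1, 2).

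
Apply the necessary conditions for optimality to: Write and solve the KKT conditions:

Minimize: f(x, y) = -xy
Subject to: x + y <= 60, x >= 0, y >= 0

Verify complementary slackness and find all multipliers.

Problem: min -xy s.t. x + y <= 60 (multiplier lambda), x >= 0 (mu_x), y >= 0 (mu_y)
KKT stationarity: -y + lambda - mu_x = 0, -x + lambda - mu_y = 0, with lambda, mu_x, mu_y >= 0
Complementary slackness: lambda*(x + y - 60) = 0, mu_x*x = 0, mu_y*y = 0
If lambda = 0: y = -mu_x <= 0 and x = -mu_y <= 0 force x = y = 0 with f = 0; but x = y = 30 is feasible with f = -900 < 0, so this is not the minimum. Hence lambda > 0 and x + y = 60.
Try x > 0, y > 0 (so mu_x = mu_y = 0): y = lambda, x = lambda => x = y = lambda
x + y = 60 => 2*lambda = 60 => lambda = 30
x* = y* = 30 > 0, consistent with mu_x = mu_y = 0.
(Any feasible point with x = 0 or y = 0 has f = 0 > -900, so the minimum is not on those boundaries.)
min(-xy) = -900 (i.e. max xy = 900)
Multipliers: lambda = 30, mu_x = 0, mu_y = 0
Complementary slackness: lambda*(x + y - 60) = 30*(30 + 30 - 60) = 0, mu_x*x = 0*30 = 0, mu_y*y = 0*30 = 0. Satisfied.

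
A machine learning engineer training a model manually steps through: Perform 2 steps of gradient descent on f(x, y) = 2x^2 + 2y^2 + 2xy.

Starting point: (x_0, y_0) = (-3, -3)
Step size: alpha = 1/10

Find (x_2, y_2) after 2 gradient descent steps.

f(x,y) = 2x^2 + 2y^2 + 2xy
grad_x = 4x + 2y, grad_y = 4y + 2x
Step 1: grad = (-18, -18), (-6/5, -6/5)
Step 2: grad = (-36/5, -36/5), (-12/25, -12/25)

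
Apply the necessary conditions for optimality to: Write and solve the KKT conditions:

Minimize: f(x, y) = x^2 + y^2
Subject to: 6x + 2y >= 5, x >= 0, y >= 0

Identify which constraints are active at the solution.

KKT conditions for min x^2 + y^2 s.t. 6x + 2y >= 5, x >= 0, y >= 0:
Stationarity: 2x = mu*6 + mu_x, 2y = mu*2 + mu_y, with mu, mu_x, mu_y >= 0
Complementary slackness: mu*(6x + 2y - 5) = 0, mu_x*x = 0, mu_y*y = 0
(0, 0) is infeasible (6*0 + 2*0 < 5), so if mu = 0 stationarity would force x = mu_x/2 >= 0, y = mu_y/2 >= 0 with mu_x*x = mu_y*y = 0, i.e. x = y = 0: contradiction. Hence mu > 0 and 6x + 2y = 5 is active.
Try x > 0, y > 0 (so mu_x = mu_y = 0): x = 6*mu/2, y = 2*mu/2
Substitute: 6*(6*mu/2) + 2*(2*mu/2) = 5
  mu*40/2 = 5 => mu = 1/4
x* = 3/4 > 0, y* = 1/4 > 0, consistent with mu_x = mu_y = 0.
f is convex and the constraints are linear, so this KKT point is the global minimum.
f* = 5/8
Active constraints: 6x + 2y >= 5 (holds with equality, mu = 1/4 > 0); x >= 0 and y >= 0 are inactive (mu_x = mu_y = 0).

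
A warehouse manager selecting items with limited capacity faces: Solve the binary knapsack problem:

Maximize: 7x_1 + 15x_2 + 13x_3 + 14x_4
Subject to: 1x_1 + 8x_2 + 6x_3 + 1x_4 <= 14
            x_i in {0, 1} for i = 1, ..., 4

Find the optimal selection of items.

Items: item 1 (v=7, w=1), item 2 (v=15, w=8), item 3 (v=13, w=6), item 4 (v=14, w=1)
Capacity: 14
Checking all 16 subsets (w = total weight, v = total value):
  {}: w = 0, v = 0
  {1}: w = 1, v = 7
  {2}: w = 8, v = 15
  {3}: w = 6, v = 13
  {4}: w = 1, v = 14
  {1, 2}: w = 9, v = 22
  {1, 3}: w = 7, v = 20
  {1, 4}: w = 2, v = 21
  {2, 3}: w = 14, v = 28
  {2, 4}: w = 9, v = 29
  {3, 4}: w = 7, v = 27
  {1, 2, 3}: w = 15 > 14, infeasible
  {1, 2, 4}: w = 10, v = 36
  {1, 3, 4}: w = 8, v = 34
  {2, 3, 4}: w = 15 > 14, infeasible
  {1, 2, 3, 4}: w = 16 > 14, infeasible
Best feasible subset: items [1, 2, 4]
Total weight: 10 <= 14, total value: 36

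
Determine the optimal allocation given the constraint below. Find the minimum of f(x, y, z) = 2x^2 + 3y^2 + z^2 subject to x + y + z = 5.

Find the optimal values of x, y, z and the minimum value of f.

Using Lagrange multipliers on f = 2x^2 + 3y^2 + z^2 with constraint x + y + z = 5:
Conditions: 2*2*x = lambda, 2*3*y = lambda, 2*1*z = lambda
So x = lambda/4, y = lambda/6, z = lambda/2
Substituting into constraint: lambda * (11/12) = 5
lambda = 60/11
x = 15/11, y = 10/11, z = 30/11
Minimum value = 150/11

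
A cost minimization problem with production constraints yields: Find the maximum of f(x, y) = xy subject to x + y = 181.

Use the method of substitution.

Substitute y = 181 - x into f(x,y) = xy:
g(x) = x(181 - x) = 181x - x^2
g'(x) = 181 - 2x = 0  =>  x = 181/2
y = 181 - 181/2 = 181/2
Maximum value = (181/2) * (181/2) = 32761/4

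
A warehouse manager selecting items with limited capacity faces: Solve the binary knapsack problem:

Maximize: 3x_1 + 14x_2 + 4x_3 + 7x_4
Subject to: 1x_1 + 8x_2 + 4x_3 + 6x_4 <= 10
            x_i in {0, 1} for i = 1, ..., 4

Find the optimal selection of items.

Items: item 1 (v=3, w=1), item 2 (v=14, w=8), item 3 (v=4, w=4), item 4 (v=7, w=6)
Capacity: 10
Checking all 16 subsets (w = total weight, v = total value):
  {}: w = 0, v = 0
  {1}: w = 1, v = 3
  {2}: w = 8, v = 14
  {3}: w = 4, v = 4
  {4}: w = 6, v = 7
  {1, 2}: w = 9, v = 17
  {1, 3}: w = 5, v = 7
  {1, 4}: w = 7, v = 10
  {2, 3}: w = 12 > 10, infeasible
  {2, 4}: w = 14 > 10, infeasible
  {3, 4}: w = 10, v = 11
  {1, 2, 3}: w = 13 > 10, infeasible
  {1, 2, 4}: w = 15 > 10, infeasible
  {1, 3, 4}: w = 11 > 10, infeasible
  {2, 3, 4}: w = 18 > 10, infeasible
  {1, 2, 3, 4}: w = 19 > 10, infeasible
Best feasible subset: items [1, 2]
Total weight: 9 <= 10, total value: 17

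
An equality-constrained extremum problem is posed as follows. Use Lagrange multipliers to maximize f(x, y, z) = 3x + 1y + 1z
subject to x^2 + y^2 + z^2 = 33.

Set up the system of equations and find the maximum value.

Lagrange conditions: 3 = 2*lambda*x, 1 = 2*lambda*y, 1 = 2*lambda*z
So x:3 = y:1 = z:1, i.e. x = 3t, y = 1t, z = 1t
Constraint: t^2*(3^2 + 1^2 + 1^2) = 33
  t^2 * 11 = 33  =>  t = sqrt(3)
Maximum = 3*3t + 1*1t + 1*1t = 11*sqrt(3) = sqrt(363)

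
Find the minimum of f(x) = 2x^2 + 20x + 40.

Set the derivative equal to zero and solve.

f(x) = 2x^2 + 20x + 40
f'(x) = 4x + (20) = 0
x = -20/4 = -5
f(-5) = -10
Since f''(x) = 4 > 0, this is a minimum.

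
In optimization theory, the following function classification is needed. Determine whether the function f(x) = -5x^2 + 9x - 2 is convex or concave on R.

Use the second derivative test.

f(x) = -5x^2 + 9x - 2
f'(x) = -10x + 9
f''(x) = -10
Since f''(x) = -10 < 0 for all x, f is concave on R.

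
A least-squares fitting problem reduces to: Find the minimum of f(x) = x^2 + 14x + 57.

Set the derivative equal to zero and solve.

f(x) = x^2 + 14x + 57
f'(x) = 2x + (14) = 0
x = -14/2 = -7
f(-7) = 8
Since f''(x) = 2 > 0, this is a minimum.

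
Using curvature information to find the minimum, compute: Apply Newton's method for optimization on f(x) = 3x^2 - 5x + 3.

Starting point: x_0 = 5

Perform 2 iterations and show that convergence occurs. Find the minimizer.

f(x) = 3x^2 - 5x + 3, f'(x) = 6x + (-5), f''(x) = 6
Step 1: f'(5) = 25, x_1 = 5 - 25/6 = 5/6
Step 2: f'(5/6) = 0, x_2 = 5/6 (converged)
Newton's method converges in 1 step for quadratics.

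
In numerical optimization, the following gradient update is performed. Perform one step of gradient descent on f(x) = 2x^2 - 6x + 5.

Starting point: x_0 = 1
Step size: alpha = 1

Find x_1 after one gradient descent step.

f(x) = 2x^2 - 6x + 5
f'(x) = 4x - 6
f'(1) = 4*1 + (-6) = -2
x_1 = x_0 - alpha * f'(x_0) = 1 - 1 * -2 = 3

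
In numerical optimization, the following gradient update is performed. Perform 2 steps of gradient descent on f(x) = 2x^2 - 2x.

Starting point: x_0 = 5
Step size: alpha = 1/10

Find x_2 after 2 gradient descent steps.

f(x) = 2x^2 - 2x, f'(x) = 4x + (-2)
Step 1: f'(5) = 18, x_1 = 5 - 1/10 * 18 = 16/5
Step 2: f'(16/5) = 54/5, x_2 = 16/5 - 1/10 * 54/5 = 53/25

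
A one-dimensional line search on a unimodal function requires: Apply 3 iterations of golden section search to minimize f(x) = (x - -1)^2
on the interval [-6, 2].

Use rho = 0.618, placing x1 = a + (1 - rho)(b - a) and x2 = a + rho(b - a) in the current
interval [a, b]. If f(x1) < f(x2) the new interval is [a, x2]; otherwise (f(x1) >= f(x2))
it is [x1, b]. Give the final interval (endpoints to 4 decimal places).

Golden section search for min of f(x) = (x - -1)^2 on [-6, 2].
Each step: x1 = a + (1 - rho)(b - a), x2 = a + rho(b - a); if f(x1) < f(x2) keep [a, x2], otherwise keep [x1, b].
Step 1: [-6.0000, 2.0000], x1=-2.9440 (f=3.7791), x2=-1.0560 (f=0.0031); f(x1) > f(x2) => keep [-2.9440, 2.0000]
Step 2: [-2.9440, 2.0000], x1=-1.0554 (f=0.0031), x2=0.1114 (f=1.2352); f(x1) < f(x2) => keep [-2.9440, 0.1114]
Step 3: [-2.9440, 0.1114], x1=-1.7768 (f=0.6035), x2=-1.0558 (f=0.0031); f(x1) > f(x2) => keep [-1.7768, 0.1114]
Final interval: [-1.7768, 0.1114]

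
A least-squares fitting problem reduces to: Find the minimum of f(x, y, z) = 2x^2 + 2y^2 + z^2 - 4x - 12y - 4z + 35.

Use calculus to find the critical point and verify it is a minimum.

f(x,y,z) = 2x^2 + 2y^2 + z^2 - 4x - 12y - 4z + 35
df/dx = 4x + (-4) = 0 => x = 1
df/dy = 4y + (-12) = 0 => y = 3
df/dz = 2z + (-4) = 0 => z = 2
f(1,3,2) = 2*(1)^2 + 2*(3)^2 + 1*(2)^2 + -4*(1) + -12*(3) + -4*(2) + 35 = 11
Hessian is diagonal with entries 4, 4, 2 > 0, confirmed minimum.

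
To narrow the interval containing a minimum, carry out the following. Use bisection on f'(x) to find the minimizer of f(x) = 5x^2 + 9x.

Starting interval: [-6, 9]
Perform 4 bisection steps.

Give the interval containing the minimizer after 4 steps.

Finding critical point of f(x) = 5x^2 + 9x using bisection on f'(x) = 10x + 9.
f'(x) = 0 when x = -9/10.
Starting interval: [-6, 9]
Step 1: mid = 3/2, f'(mid) = 24, new interval = [-6, 3/2]
Step 2: mid = -9/4, f'(mid) = -27/2, new interval = [-9/4, 3/2]
Step 3: mid = -3/8, f'(mid) = 21/4, new interval = [-9/4, -3/8]
Step 4: mid = -21/16, f'(mid) = -33/8, new interval = [-21/16, -3/8]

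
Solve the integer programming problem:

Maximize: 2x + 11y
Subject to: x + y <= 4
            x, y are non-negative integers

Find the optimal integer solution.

Objective: 2x + 11y, constraint: x + y <= 4
Coefficient of y is 11 > coefficient of x is 2, so allocate the entire budget to y.
Optimal: x = 0, y = 4, value = 44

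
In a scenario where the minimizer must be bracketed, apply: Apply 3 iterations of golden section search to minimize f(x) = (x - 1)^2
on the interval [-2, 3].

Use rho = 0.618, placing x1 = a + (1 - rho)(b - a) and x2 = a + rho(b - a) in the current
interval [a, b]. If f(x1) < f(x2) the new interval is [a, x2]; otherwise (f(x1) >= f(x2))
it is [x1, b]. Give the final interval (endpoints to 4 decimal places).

Golden section search for min of f(x) = (x - 1)^2 on [-2, 3].
Each step: x1 = a + (1 - rho)(b - a), x2 = a + rho(b - a); if f(x1) < f(x2) keep [a, x2], otherwise keep [x1, b].
Step 1: [-2.0000, 3.0000], x1=-0.0900 (f=1.1881), x2=1.0900 (f=0.0081); f(x1) > f(x2) => keep [-0.0900, 3.0000]
Step 2: [-0.0900, 3.0000], x1=1.0904 (f=0.0082), x2=1.8196 (f=0.6718); f(x1) < f(x2) => keep [-0.0900, 1.8196]
Step 3: [-0.0900, 1.8196], x1=0.6395 (f=0.1300), x2=1.0901 (f=0.0081); f(x1) > f(x2) => keep [0.6395, 1.8196]
Final interval: [0.6395, 1.8196]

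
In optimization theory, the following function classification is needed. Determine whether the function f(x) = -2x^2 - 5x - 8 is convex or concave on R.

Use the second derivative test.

f(x) = -2x^2 - 5x - 8
f'(x) = -4x - 5
f''(x) = -4
Since f''(x) = -4 < 0 for all x, f is concave on R.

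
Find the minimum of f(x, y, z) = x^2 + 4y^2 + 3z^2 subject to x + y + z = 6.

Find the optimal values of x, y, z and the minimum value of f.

Using Lagrange multipliers on f = x^2 + 4y^2 + 3z^2 with constraint x + y + z = 6:
Conditions: 2*1*x = lambda, 2*4*y = lambda, 2*3*z = lambda
So x = lambda/2, y = lambda/8, z = lambda/6
Substituting into constraint: lambda * (19/24) = 6
lambda = 144/19
x = 72/19, y = 18/19, z = 24/19
Minimum value = 432/19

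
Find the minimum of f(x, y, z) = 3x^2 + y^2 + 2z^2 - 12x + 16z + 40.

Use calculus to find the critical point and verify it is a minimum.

f(x,y,z) = 3x^2 + y^2 + 2z^2 - 12x + 16z + 40
df/dx = 6x + (-12) = 0 => x = 2
df/dy = 2y + (0) = 0 => y = 0
df/dz = 4z + (16) = 0 => z = -4
f(2,0,-4) = 3*(2)^2 + 1*(0)^2 + 2*(-4)^2 + -12*(2) + 16*(-4) + 40 = -4
Hessian is diagonal with entries 6, 2, 4 > 0, confirmed minimum.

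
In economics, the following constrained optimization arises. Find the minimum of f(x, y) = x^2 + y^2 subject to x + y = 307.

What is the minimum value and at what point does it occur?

Substitute y = 307 - x into f(x,y) = x^2 + y^2:
g(x) = x^2 + (307 - x)^2 = 2x^2 - 614x + 94249
g'(x) = 4x - 614 = 0  =>  x = 307/2
y = 307 - 307/2 = 307/2
Minimum value = (307/2)^2 + (307/2)^2 = 94249/2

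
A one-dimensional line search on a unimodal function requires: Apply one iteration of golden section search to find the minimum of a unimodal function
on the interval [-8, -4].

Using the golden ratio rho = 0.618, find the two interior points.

Golden section search on [-8, -4].
Golden ratio rho = 0.618 (approx).
Interior points:
  x_1 = -8 + (1-0.618)*4 = -6.4720
  x_2 = -8 + 0.618*4 = -5.5280
Compare f(x_1) and f(x_2) to determine which subinterval to keep.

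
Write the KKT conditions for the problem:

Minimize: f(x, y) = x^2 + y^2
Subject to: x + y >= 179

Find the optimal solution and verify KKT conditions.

KKT conditions for min x^2 + y^2 s.t. x + y >= 179:
Stationarity: 2x = mu, 2y = mu
So x = y = mu/2.
Complementary slackness: mu*(x + y - 179) = 0
Primal feasibility: x + y >= 179; dual feasibility: mu >= 0
If mu = 0 then x = y = 0, but 0 + 0 < 179 is infeasible, so the constraint is active.
Constraint active: x + y = 2*(mu/2) = 179 => mu = 179
x = y = 179/2, f = 32041/2
Verify: stationarity 2*(179/2) = 179 = mu; primal 179/2 + 179/2 = 179 >= 179; dual mu = 179 >= 0; complementary slackness 179*(179 - 179) = 0. All KKT conditions hold.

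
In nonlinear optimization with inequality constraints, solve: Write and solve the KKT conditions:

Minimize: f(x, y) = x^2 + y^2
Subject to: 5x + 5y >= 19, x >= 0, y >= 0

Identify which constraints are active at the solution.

KKT conditions for min x^2 + y^2 s.t. 5x + 5y >= 19, x >= 0, y >= 0:
Stationarity: 2x = mu*5 + mu_x, 2y = mu*5 + mu_y, with mu, mu_x, mu_y >= 0
Complementary slackness: mu*(5x + 5y - 19) = 0, mu_x*x = 0, mu_y*y = 0
(0, 0) is infeasible (5*0 + 5*0 < 19), so if mu = 0 stationarity would force x = mu_x/2 >= 0, y = mu_y/2 >= 0 with mu_x*x = mu_y*y = 0, i.e. x = y = 0: contradiction. Hence mu > 0 and 5x + 5y = 19 is active.
Try x > 0, y > 0 (so mu_x = mu_y = 0): x = 5*mu/2, y = 5*mu/2
Substitute: 5*(5*mu/2) + 5*(5*mu/2) = 19
  mu*50/2 = 19 => mu = 19/25
x* = 19/10 > 0, y* = 19/10 > 0, consistent with mu_x = mu_y = 0.
f is convex and the constraints are linear, so this KKT point is the global minimum.
f* = 361/50
Active constraints: 5x + 5y >= 19 (holds with equality, mu = 19/25 > 0); x >= 0 and y >= 0 are inactive (mu_x = mu_y = 0).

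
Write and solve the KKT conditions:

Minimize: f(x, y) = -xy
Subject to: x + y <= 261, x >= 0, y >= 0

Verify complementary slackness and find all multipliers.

Problem: min -xy s.t. x + y <= 261 (multiplier lambda), x >= 0 (mu_x), y >= 0 (mu_y)
KKT stationarity: -y + lambda - mu_x = 0, -x + lambda - mu_y = 0, with lambda, mu_x, mu_y >= 0
Complementary slackness: lambda*(x + y - 261) = 0, mu_x*x = 0, mu_y*y = 0
If lambda = 0: y = -mu_x <= 0 and x = -mu_y <= 0 force x = y = 0 with f = 0; but x = y = 261/2 is feasible with f = -68121/4 < 0, so this is not the minimum. Hence lambda > 0 and x + y = 261.
Try x > 0, y > 0 (so mu_x = mu_y = 0): y = lambda, x = lambda => x = y = lambda
x + y = 261 => 2*lambda = 261 => lambda = 261/2
x* = y* = 261/2 > 0, consistent with mu_x = mu_y = 0.
(Any feasible point with x = 0 or y = 0 has f = 0 > -68121/4, so the minimum is not on those boundaries.)
min(-xy) = -68121/4 (i.e. max xy = 68121/4)
Multipliers: lambda = 261/2, mu_x = 0, mu_y = 0
Complementary slackness: lambda*(x + y - 261) = 261/2*(261/2 + 261/2 - 261) = 0, mu_x*x = 0*261/2 = 0, mu_y*y = 0*261/2 = 0. Satisfied.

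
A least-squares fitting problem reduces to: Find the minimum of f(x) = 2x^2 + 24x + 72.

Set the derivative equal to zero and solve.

f(x) = 2x^2 + 24x + 72
f'(x) = 4x + (24) = 0
x = -24/4 = -6
f(-6) = 0
Since f''(x) = 4 > 0, this is a minimum.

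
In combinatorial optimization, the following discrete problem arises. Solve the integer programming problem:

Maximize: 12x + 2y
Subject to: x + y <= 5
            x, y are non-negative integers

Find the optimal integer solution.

Objective: 12x + 2y, constraint: x + y <= 5
Coefficient of x is 12 >= coefficient of y is 2, so allocate the entire budget to x.
Optimal: x = 5, y = 0, value = 60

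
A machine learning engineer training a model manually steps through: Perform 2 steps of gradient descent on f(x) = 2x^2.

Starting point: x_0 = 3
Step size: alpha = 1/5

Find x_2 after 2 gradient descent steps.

f(x) = 2x^2, f'(x) = 4x + (0)
Step 1: f'(3) = 12, x_1 = 3 - 1/5 * 12 = 3/5
Step 2: f'(3/5) = 12/5, x_2 = 3/5 - 1/5 * 12/5 = 3/25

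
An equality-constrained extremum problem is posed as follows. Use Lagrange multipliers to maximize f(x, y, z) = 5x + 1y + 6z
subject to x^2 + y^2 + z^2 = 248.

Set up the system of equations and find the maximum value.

Lagrange conditions: 5 = 2*lambda*x, 1 = 2*lambda*y, 6 = 2*lambda*z
So x:5 = y:1 = z:6, i.e. x = 5t, y = 1t, z = 6t
Constraint: t^2*(5^2 + 1^2 + 6^2) = 248
  t^2 * 62 = 248  =>  t = sqrt(4)
Maximum = 5*5t + 1*1t + 6*6t = 62*sqrt(4) = 124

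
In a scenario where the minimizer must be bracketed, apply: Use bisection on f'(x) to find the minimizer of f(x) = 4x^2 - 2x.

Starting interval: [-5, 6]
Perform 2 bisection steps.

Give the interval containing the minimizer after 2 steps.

Finding critical point of f(x) = 4x^2 - 2x using bisection on f'(x) = 8x + -2.
f'(x) = 0 when x = 1/4.
Starting interval: [-5, 6]
Step 1: mid = 1/2, f'(mid) = 2, new interval = [-5, 1/2]
Step 2: mid = -9/4, f'(mid) = -20, new interval = [-9/4, 1/2]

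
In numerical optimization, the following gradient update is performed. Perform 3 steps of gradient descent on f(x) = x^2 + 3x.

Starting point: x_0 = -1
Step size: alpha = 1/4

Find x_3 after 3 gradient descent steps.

f(x) = x^2 + 3x, f'(x) = 2x + (3)
Step 1: f'(-1) = 1, x_1 = -1 - 1/4 * 1 = -5/4
Step 2: f'(-5/4) = 1/2, x_2 = -5/4 - 1/4 * 1/2 = -11/8
Step 3: f'(-11/8) = 1/4, x_3 = -11/8 - 1/4 * 1/4 = -23/16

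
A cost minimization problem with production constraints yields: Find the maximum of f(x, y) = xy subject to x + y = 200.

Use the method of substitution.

Substitute y = 200 - x into f(x,y) = xy:
g(x) = x(200 - x) = 200x - x^2
g'(x) = 200 - 2x = 0  =>  x = 100
y = 200 - 100 = 100
Maximum value = 100 * 100 = 10000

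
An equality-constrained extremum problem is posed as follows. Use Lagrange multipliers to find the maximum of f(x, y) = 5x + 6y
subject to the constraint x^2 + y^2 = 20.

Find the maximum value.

Set up Lagrange conditions: grad f = lambda * grad g
  5 = 2*lambda*x
  6 = 2*lambda*y
From these: x/y = 5/6, so x = 5t, y = 6t for some t.
Substitute into constraint: (5t)^2 + (6t)^2 = 20
  t^2 * 61 = 20
  t = sqrt(20/61)
Maximum = 5*x + 6*y = (5^2 + 6^2)*t = 61 * sqrt(20/61) = sqrt(1220)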